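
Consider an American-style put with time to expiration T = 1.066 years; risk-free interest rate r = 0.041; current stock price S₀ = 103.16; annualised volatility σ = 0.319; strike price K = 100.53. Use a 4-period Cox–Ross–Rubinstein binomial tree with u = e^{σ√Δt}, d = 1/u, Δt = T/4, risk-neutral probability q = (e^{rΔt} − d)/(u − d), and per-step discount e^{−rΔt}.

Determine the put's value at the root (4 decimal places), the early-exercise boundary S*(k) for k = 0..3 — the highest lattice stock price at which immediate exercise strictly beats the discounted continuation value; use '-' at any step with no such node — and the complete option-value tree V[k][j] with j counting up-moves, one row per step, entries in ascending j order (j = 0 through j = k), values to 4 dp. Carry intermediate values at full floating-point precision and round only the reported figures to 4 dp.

params: Δt=0.26650 u=1.17902 d=0.84817 q=0.49213 e^(-rΔt)=0.98913
t_4 payoffs: 47.1432 26.3183 0.0000 0.0000 0.0000
t_3: node(3,0) S=62.9438 payoff=37.5862 vs cont=36.4937 → 37.5862 [stop]  node(3,1) S=87.4968 payoff=13.0332 vs cont=13.2210 → 13.2210 [wait]  node(3,2) S=121.6272 payoff=0.0000 vs cont=0.0000 → 0.0000 [wait]  node(3,3) S=169.0711 payoff=0.0000 vs cont=0.0000 → 0.0000 [wait]  ⇒ S*(3)=62.9438
t_2: node(2,0) S=74.2117 payoff=26.3183 vs cont=25.3172 → 26.3183 [stop]  node(2,1) S=103.1600 payoff=0.0000 vs cont=6.6416 → 6.6416 [wait]  node(2,2) S=143.4003 payoff=0.0000 vs cont=0.0000 → 0.0000 [wait]  ⇒ S*(2)=74.2117
t_1: node(1,0) S=87.4968 payoff=13.0332 vs cont=16.4540 → 16.4540 [wait]  node(1,1) S=121.6272 payoff=0.0000 vs cont=3.3364 → 3.3364 [wait]  ⇒ S*(1)=-
t_0: node(0,0) S=103.1600 payoff=0.0000 vs cont=9.8898 → 9.8898 [wait]  ⇒ S*(0)=-

price = 9.8898
boundary = - - 74.2117 62.9438
tree:
9.8898
16.4540 3.3364
26.3183 6.6416 0.0000
37.5862 13.2210 0.0000 0.0000
47.1432 26.3183 0.0000 0.0000 0.0000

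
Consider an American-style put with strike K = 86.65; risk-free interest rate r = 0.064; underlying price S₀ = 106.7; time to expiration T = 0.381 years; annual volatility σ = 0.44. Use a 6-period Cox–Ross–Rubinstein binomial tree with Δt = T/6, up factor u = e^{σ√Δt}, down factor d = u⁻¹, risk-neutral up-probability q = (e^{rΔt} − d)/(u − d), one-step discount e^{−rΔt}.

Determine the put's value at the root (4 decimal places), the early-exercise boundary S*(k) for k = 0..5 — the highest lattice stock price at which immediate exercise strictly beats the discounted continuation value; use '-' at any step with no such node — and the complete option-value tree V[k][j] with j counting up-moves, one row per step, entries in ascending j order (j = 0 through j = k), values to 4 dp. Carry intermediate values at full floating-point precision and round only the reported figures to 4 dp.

price = 2.7017
boundary = - - - - 68.4782 76.5077
tree:
2.7017
4.5325 0.8233
7.4433 1.5483 0.0776
11.8746 2.9047 0.1529 0.0000
18.1718 5.4355 0.3014 0.0000 0.0000
25.3587 10.1423 0.5942 0.0000 0.0000 0.0000
31.7912 18.1718 1.1712 0.0000 0.0000 0.0000 0.0000

Δt=0.06350, u=1.11726, d=0.89505, q=0.49064, disc=e^(-rΔt)=0.99594
k=6 terminal: V=max(K-S,0) → 31.7912 18.1718 1.1712 0.0000 0.0000 0.0000 0.0000
k=5: j=0 S=61.2913 intr=25.3587 cont=25.0072 V=25.3587[EX]; j=1 S=76.5077 intr=10.1423 cont=9.7909 V=10.1423[EX]; j=2 S=95.5018 intr=0.0000 cont=0.5942 V=0.5942[hold]; j=3 S=119.2113 intr=0.0000 cont=0.0000 V=0.0000[hold]; j=4 S=148.8071 intr=0.0000 cont=0.0000 V=0.0000[hold]; j=5 S=185.7504 intr=0.0000 cont=0.0000 V=0.0000[hold]  S*(5)=76.5077
k=4: j=0 S=68.4782 intr=18.1718 cont=17.8204 V=18.1718[EX]; j=1 S=85.4788 intr=1.1712 cont=5.4355 V=5.4355[hold]; j=2 S=106.7000 intr=0.0000 cont=0.3014 V=0.3014[hold]; j=3 S=133.1897 intr=0.0000 cont=0.0000 V=0.0000[hold]; j=4 S=166.2557 intr=0.0000 cont=0.0000 V=0.0000[hold]  S*(4)=68.4782
k=3: j=0 S=76.5077 intr=10.1423 cont=11.8746 V=11.8746[hold]; j=1 S=95.5018 intr=0.0000 cont=2.9047 V=2.9047[hold]; j=2 S=119.2113 intr=0.0000 cont=0.1529 V=0.1529[hold]; j=3 S=148.8071 intr=0.0000 cont=0.0000 V=0.0000[hold]  S*(3)=-
k=2: j=0 S=85.4788 intr=1.1712 cont=7.4433 V=7.4433[hold]; j=1 S=106.7000 intr=0.0000 cont=1.5483 V=1.5483[hold]; j=2 S=133.1897 intr=0.0000 cont=0.0776 V=0.0776[hold]  S*(2)=-
k=1: j=0 S=95.5018 intr=0.0000 cont=4.5325 V=4.5325[hold]; j=1 S=119.2113 intr=0.0000 cont=0.8233 V=0.8233[hold]  S*(1)=-
k=0: j=0 S=106.7000 intr=0.0000 cont=2.7017 V=2.7017[hold]  S*(0)=-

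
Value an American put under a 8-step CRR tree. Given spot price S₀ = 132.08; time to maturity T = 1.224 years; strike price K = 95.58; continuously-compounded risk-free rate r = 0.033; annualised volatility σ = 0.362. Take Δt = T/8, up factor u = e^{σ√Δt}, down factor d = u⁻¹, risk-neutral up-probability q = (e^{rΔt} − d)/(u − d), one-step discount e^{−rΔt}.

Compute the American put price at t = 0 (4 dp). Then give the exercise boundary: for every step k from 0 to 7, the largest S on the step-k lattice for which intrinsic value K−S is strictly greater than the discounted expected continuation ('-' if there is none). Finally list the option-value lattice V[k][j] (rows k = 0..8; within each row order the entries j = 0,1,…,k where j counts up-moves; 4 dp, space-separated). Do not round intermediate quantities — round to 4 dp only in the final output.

params: Δt=0.15300 u=1.15211 d=0.86797 q=0.48247 e^(-rΔt)=0.99496
t_8 payoffs: 53.0321 39.1035 20.6151 0.0000 0.0000 0.0000 0.0000 0.0000 0.0000
t_7: node(7,0) S=49.0200 payoff=46.5600 vs cont=46.0786 → 46.5600 [stop]  node(7,1) S=65.0673 payoff=30.5127 vs cont=30.0313 → 30.5127 [stop]  node(7,2) S=86.3679 payoff=9.2121 vs cont=10.6151 → 10.6151 [wait]  node(7,3) S=114.6416 payoff=0.0000 vs cont=0.0000 → 0.0000 [wait]  node(7,4) S=152.1710 payoff=0.0000 vs cont=0.0000 → 0.0000 [wait]  node(7,5) S=201.9861 payoff=0.0000 vs cont=0.0000 → 0.0000 [wait]  node(7,6) S=268.1089 payoff=0.0000 vs cont=0.0000 → 0.0000 [wait]  node(7,7) S=355.8778 payoff=0.0000 vs cont=0.0000 → 0.0000 [wait]  ⇒ S*(7)=65.0673
t_6: node(6,0) S=56.4765 payoff=39.1035 vs cont=38.6221 → 39.1035 [stop]  node(6,1) S=74.9649 payoff=20.6151 vs cont=20.8073 → 20.8073 [wait]  node(6,2) S=99.5056 payoff=0.0000 vs cont=5.4659 → 5.4659 [wait]  node(6,3) S=132.0800 payoff=0.0000 vs cont=0.0000 → 0.0000 [wait]  node(6,4) S=175.3181 payoff=0.0000 vs cont=0.0000 → 0.0000 [wait]  node(6,5) S=232.7107 payoff=0.0000 vs cont=0.0000 → 0.0000 [wait]  node(6,6) S=308.8916 payoff=0.0000 vs cont=0.0000 → 0.0000 [wait]  ⇒ S*(6)=56.4765
t_5: node(5,0) S=65.0673 payoff=30.5127 vs cont=30.1236 → 30.5127 [stop]  node(5,1) S=86.3679 payoff=9.2121 vs cont=13.3380 → 13.3380 [wait]  node(5,2) S=114.6416 payoff=0.0000 vs cont=2.8145 → 2.8145 [wait]  node(5,3) S=152.1710 payoff=0.0000 vs cont=0.0000 → 0.0000 [wait]  node(5,4) S=201.9861 payoff=0.0000 vs cont=0.0000 → 0.0000 [wait]  node(5,5) S=268.1089 payoff=0.0000 vs cont=0.0000 → 0.0000 [wait]  ⇒ S*(5)=65.0673
t_4: node(4,0) S=74.9649 payoff=20.6151 vs cont=22.1144 → 22.1144 [wait]  node(4,1) S=99.5056 payoff=0.0000 vs cont=8.2191 → 8.2191 [wait]  node(4,2) S=132.0800 payoff=0.0000 vs cont=1.4493 → 1.4493 [wait]  node(4,3) S=175.3181 payoff=0.0000 vs cont=0.0000 → 0.0000 [wait]  node(4,4) S=232.7107 payoff=0.0000 vs cont=0.0000 → 0.0000 [wait]  ⇒ S*(4)=-
t_3: node(3,0) S=86.3679 payoff=9.2121 vs cont=15.3327 → 15.3327 [wait]  node(3,1) S=114.6416 payoff=0.0000 vs cont=4.9279 → 4.9279 [wait]  node(3,2) S=152.1710 payoff=0.0000 vs cont=0.7462 → 0.7462 [wait]  node(3,3) S=201.9861 payoff=0.0000 vs cont=0.0000 → 0.0000 [wait]  ⇒ S*(3)=-
t_2: node(2,0) S=99.5056 payoff=0.0000 vs cont=10.2607 → 10.2607 [wait]  node(2,1) S=132.0800 payoff=0.0000 vs cont=2.8957 → 2.8957 [wait]  node(2,2) S=175.3181 payoff=0.0000 vs cont=0.3843 → 0.3843 [wait]  ⇒ S*(2)=-
t_1: node(1,0) S=114.6416 payoff=0.0000 vs cont=6.6735 → 6.6735 [wait]  node(1,1) S=152.1710 payoff=0.0000 vs cont=1.6755 → 1.6755 [wait]  ⇒ S*(1)=-
t_0: node(0,0) S=132.0800 payoff=0.0000 vs cont=4.2406 → 4.2406 [wait]  ⇒ S*(0)=-

price = 4.2406
boundary = - - - - - 65.0673 56.4765 65.0673
tree:
4.2406
6.6735 1.6755
10.2607 2.8957 0.3843
15.3327 4.9279 0.7462 0.0000
22.1144 8.2191 1.4493 0.0000 0.0000
30.5127 13.3380 2.8145 0.0000 0.0000 0.0000
39.1035 20.8073 5.4659 0.0000 0.0000 0.0000 0.0000
46.5600 30.5127 10.6151 0.0000 0.0000 0.0000 0.0000 0.0000
53.0321 39.1035 20.6151 0.0000 0.0000 0.0000 0.0000 0.0000 0.0000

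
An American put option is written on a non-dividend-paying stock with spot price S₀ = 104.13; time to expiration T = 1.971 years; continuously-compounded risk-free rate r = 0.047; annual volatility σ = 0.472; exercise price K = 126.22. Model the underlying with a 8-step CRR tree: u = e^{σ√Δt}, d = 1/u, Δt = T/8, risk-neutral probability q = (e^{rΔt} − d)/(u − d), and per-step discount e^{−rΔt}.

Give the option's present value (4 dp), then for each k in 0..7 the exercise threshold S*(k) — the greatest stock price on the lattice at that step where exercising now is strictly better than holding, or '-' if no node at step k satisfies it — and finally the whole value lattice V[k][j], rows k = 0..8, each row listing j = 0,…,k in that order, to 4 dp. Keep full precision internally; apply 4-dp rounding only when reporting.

price = 37.0950
boundary = - - - 51.5624 65.1749 51.5624 65.1749 82.3812
tree:
37.0950
48.3199 25.1754
61.0605 34.9461 14.6225
74.6576 47.0247 21.9959 6.5494
85.4271 61.0451 32.1539 10.9203 1.7107
93.9471 74.6576 45.3394 17.8671 3.2429 0.0000
100.6877 85.4271 61.0451 28.4979 6.1474 0.0000 0.0000
106.0204 93.9471 74.6576 43.8388 11.6531 0.0000 0.0000 0.0000
110.2394 100.6877 85.4271 61.0451 22.0900 0.0000 0.0000 0.0000 0.0000

Δt=0.24638  u=1.26400  d=0.79114  q=0.46633  discount=0.98849
step 8 (expiry): payoffs max(K−S,0) = 110.2394 100.6877 85.4271 61.0451 22.0900 0.0000 0.0000 0.0000 0.0000
step 7: (k=7,j=0): S=20.1996, (K−S)⁺=106.0204, hold=104.5673 ⇒ V=106.0204 exercise | (k=7,j=1): S=32.2729, (K−S)⁺=93.9471, hold=92.4940 ⇒ V=93.9471 exercise | (k=7,j=2): S=51.5624, (K−S)⁺=74.6576, hold=73.2045 ⇒ V=74.6576 exercise | (k=7,j=3): S=82.3812, (K−S)⁺=43.8388, hold=42.3856 ⇒ V=43.8388 exercise | (k=7,j=4): S=131.6205, (K−S)⁺=0.0000, hold=11.6531 ⇒ V=11.6531 continue | (k=7,j=5): S=210.2902, (K−S)⁺=0.0000, hold=0.0000 ⇒ V=0.0000 continue | (k=7,j=6): S=335.9808, (K−S)⁺=0.0000, hold=0.0000 ⇒ V=0.0000 continue | (k=7,j=7): S=536.7967, (K−S)⁺=0.0000, hold=0.0000 ⇒ V=0.0000 continue  boundary S*=82.3812
step 6: (k=6,j=0): S=25.5323, (K−S)⁺=100.6877, hold=99.2346 ⇒ V=100.6877 exercise | (k=6,j=1): S=40.7929, (K−S)⁺=85.4271, hold=83.9739 ⇒ V=85.4271 exercise | (k=6,j=2): S=65.1749, (K−S)⁺=61.0451, hold=59.5919 ⇒ V=61.0451 exercise | (k=6,j=3): S=104.1300, (K−S)⁺=22.0900, hold=28.4979 ⇒ V=28.4979 continue | (k=6,j=4): S=166.3686, (K−S)⁺=0.0000, hold=6.1474 ⇒ V=6.1474 continue | (k=6,j=5): S=265.8072, (K−S)⁺=0.0000, hold=0.0000 ⇒ V=0.0000 continue | (k=6,j=6): S=424.6803, (K−S)⁺=0.0000, hold=0.0000 ⇒ V=0.0000 continue  boundary S*=65.1749
step 5: (k=5,j=0): S=32.2729, (K−S)⁺=93.9471, hold=92.4940 ⇒ V=93.9471 exercise | (k=5,j=1): S=51.5624, (K−S)⁺=74.6576, hold=73.2045 ⇒ V=74.6576 exercise | (k=5,j=2): S=82.3812, (K−S)⁺=43.8388, hold=45.3394 ⇒ V=45.3394 continue | (k=5,j=3): S=131.6205, (K−S)⁺=0.0000, hold=17.8671 ⇒ V=17.8671 continue | (k=5,j=4): S=210.2902, (K−S)⁺=0.0000, hold=3.2429 ⇒ V=3.2429 continue | (k=5,j=5): S=335.9808, (K−S)⁺=0.0000, hold=0.0000 ⇒ V=0.0000 continue  boundary S*=51.5624
step 4: (k=4,j=0): S=40.7929, (K−S)⁺=85.4271, hold=83.9739 ⇒ V=85.4271 exercise | (k=4,j=1): S=65.1749, (K−S)⁺=61.0451, hold=60.2836 ⇒ V=61.0451 exercise | (k=4,j=2): S=104.1300, (K−S)⁺=22.0900, hold=32.1539 ⇒ V=32.1539 continue | (k=4,j=3): S=166.3686, (K−S)⁺=0.0000, hold=10.9203 ⇒ V=10.9203 continue | (k=4,j=4): S=265.8072, (K−S)⁺=0.0000, hold=1.7107 ⇒ V=1.7107 continue  boundary S*=65.1749
step 3: (k=3,j=0): S=51.5624, (K−S)⁺=74.6576, hold=73.2045 ⇒ V=74.6576 exercise | (k=3,j=1): S=82.3812, (K−S)⁺=43.8388, hold=47.0247 ⇒ V=47.0247 continue | (k=3,j=2): S=131.6205, (K−S)⁺=0.0000, hold=21.9959 ⇒ V=21.9959 continue | (k=3,j=3): S=210.2902, (K−S)⁺=0.0000, hold=6.5494 ⇒ V=6.5494 continue  boundary S*=51.5624
step 2: (k=2,j=0): S=65.1749, (K−S)⁺=61.0451, hold=61.0605 ⇒ V=61.0605 continue | (k=2,j=1): S=104.1300, (K−S)⁺=22.0900, hold=34.9461 ⇒ V=34.9461 continue | (k=2,j=2): S=166.3686, (K−S)⁺=0.0000, hold=14.6225 ⇒ V=14.6225 continue  boundary S*=-
step 1: (k=1,j=0): S=82.3812, (K−S)⁺=43.8388, hold=48.3199 ⇒ V=48.3199 continue | (k=1,j=1): S=131.6205, (K−S)⁺=0.0000, hold=25.1754 ⇒ V=25.1754 continue  boundary S*=-
step 0: (k=0,j=0): S=104.1300, (K−S)⁺=22.0900, hold=37.0950 ⇒ V=37.0950 continue  boundary S*=-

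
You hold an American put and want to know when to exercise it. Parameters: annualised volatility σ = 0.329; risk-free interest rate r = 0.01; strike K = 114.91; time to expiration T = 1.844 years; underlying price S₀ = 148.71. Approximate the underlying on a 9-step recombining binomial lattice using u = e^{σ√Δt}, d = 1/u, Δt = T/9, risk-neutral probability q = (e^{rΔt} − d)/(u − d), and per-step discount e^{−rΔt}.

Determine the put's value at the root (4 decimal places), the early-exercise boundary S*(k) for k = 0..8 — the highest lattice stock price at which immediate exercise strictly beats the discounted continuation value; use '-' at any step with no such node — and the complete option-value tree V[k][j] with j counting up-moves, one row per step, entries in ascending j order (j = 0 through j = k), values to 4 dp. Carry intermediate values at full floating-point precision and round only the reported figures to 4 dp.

price = 9.7690
boundary = - - - - - - 60.8538 70.6257 81.9669
tree:
9.7690
14.0190 5.0132
19.6263 7.7495 1.9458
26.6983 11.7275 3.2919 0.4345
35.1304 17.2948 5.4931 0.8211 0.0000
44.5013 24.7038 9.0055 1.5516 0.0000 0.0000
54.0562 33.9079 14.4199 2.9318 0.0000 0.0000 0.0000
62.4761 44.2843 22.3409 5.5400 0.0000 0.0000 0.0000 0.0000
69.7310 54.0562 32.9431 10.4683 0.0000 0.0000 0.0000 0.0000 0.0000
75.9821 62.4761 44.2843 19.7808 0.0000 0.0000 0.0000 0.0000 0.0000 0.0000

Δt=0.20489, u=1.16058, d=0.86164, q=0.46970, disc=e^(-rΔt)=0.99795
k=9 terminal: V=max(K-S,0) → 75.9821 62.4761 44.2843 19.7808 0.0000 0.0000 0.0000 0.0000 0.0000 0.0000
k=8: j=0 S=45.1790 intr=69.7310 cont=69.4958 V=69.7310[EX]; j=1 S=60.8538 intr=54.0562 cont=53.8210 V=54.0562[EX]; j=2 S=81.9669 intr=32.9431 cont=32.7079 V=32.9431[EX]; j=3 S=110.4051 intr=4.5049 cont=10.4683 V=10.4683[hold]; j=4 S=148.7100 intr=0.0000 cont=0.0000 V=0.0000[hold]; j=5 S=200.3047 intr=0.0000 cont=0.0000 V=0.0000[hold]; j=6 S=269.8000 intr=0.0000 cont=0.0000 V=0.0000[hold]; j=7 S=363.4066 intr=0.0000 cont=0.0000 V=0.0000[hold]; j=8 S=489.4899 intr=0.0000 cont=0.0000 V=0.0000[hold]  S*(8)=81.9669
k=7: j=0 S=52.4339 intr=62.4761 cont=62.2409 V=62.4761[EX]; j=1 S=70.6257 intr=44.2843 cont=44.0491 V=44.2843[EX]; j=2 S=95.1292 intr=19.7808 cont=22.3409 V=22.3409[hold]; j=3 S=128.1341 intr=0.0000 cont=5.5400 V=5.5400[hold]; j=4 S=172.5900 intr=0.0000 cont=0.0000 V=0.0000[hold]; j=5 S=232.4698 intr=0.0000 cont=0.0000 V=0.0000[hold]; j=6 S=313.1247 intr=0.0000 cont=0.0000 V=0.0000[hold]; j=7 S=421.7628 intr=0.0000 cont=0.0000 V=0.0000[hold]  S*(7)=70.6257
k=6: j=0 S=60.8538 intr=54.0562 cont=53.8210 V=54.0562[EX]; j=1 S=81.9669 intr=32.9431 cont=33.9079 V=33.9079[hold]; j=2 S=110.4051 intr=4.5049 cont=14.4199 V=14.4199[hold]; j=3 S=148.7100 intr=0.0000 cont=2.9318 V=2.9318[hold]; j=4 S=200.3047 intr=0.0000 cont=0.0000 V=0.0000[hold]; j=5 S=269.8000 intr=0.0000 cont=0.0000 V=0.0000[hold]; j=6 S=363.4066 intr=0.0000 cont=0.0000 V=0.0000[hold]  S*(6)=60.8538
k=5: j=0 S=70.6257 intr=44.2843 cont=44.5013 V=44.5013[hold]; j=1 S=95.1292 intr=19.7808 cont=24.7038 V=24.7038[hold]; j=2 S=128.1341 intr=0.0000 cont=9.0055 V=9.0055[hold]; j=3 S=172.5900 intr=0.0000 cont=1.5516 V=1.5516[hold]; j=4 S=232.4698 intr=0.0000 cont=0.0000 V=0.0000[hold]; j=5 S=313.1247 intr=0.0000 cont=0.0000 V=0.0000[hold]  S*(5)=-
k=4: j=0 S=81.9669 intr=32.9431 cont=35.1304 V=35.1304[hold]; j=1 S=110.4051 intr=4.5049 cont=17.2948 V=17.2948[hold]; j=2 S=148.7100 intr=0.0000 cont=5.4931 V=5.4931[hold]; j=3 S=200.3047 intr=0.0000 cont=0.8211 V=0.8211[hold]; j=4 S=269.8000 intr=0.0000 cont=0.0000 V=0.0000[hold]  S*(4)=-
k=3: j=0 S=95.1292 intr=19.7808 cont=26.6983 V=26.6983[hold]; j=1 S=128.1341 intr=0.0000 cont=11.7275 V=11.7275[hold]; j=2 S=172.5900 intr=0.0000 cont=3.2919 V=3.2919[hold]; j=3 S=232.4698 intr=0.0000 cont=0.4345 V=0.4345[hold]  S*(3)=-
k=2: j=0 S=110.4051 intr=4.5049 cont=19.6263 V=19.6263[hold]; j=1 S=148.7100 intr=0.0000 cont=7.7495 V=7.7495[hold]; j=2 S=200.3047 intr=0.0000 cont=1.9458 V=1.9458[hold]  S*(2)=-
k=1: j=0 S=128.1341 intr=0.0000 cont=14.0190 V=14.0190[hold]; j=1 S=172.5900 intr=0.0000 cont=5.0132 V=5.0132[hold]  S*(1)=-
k=0: j=0 S=148.7100 intr=0.0000 cont=9.7690 V=9.7690[hold]  S*(0)=-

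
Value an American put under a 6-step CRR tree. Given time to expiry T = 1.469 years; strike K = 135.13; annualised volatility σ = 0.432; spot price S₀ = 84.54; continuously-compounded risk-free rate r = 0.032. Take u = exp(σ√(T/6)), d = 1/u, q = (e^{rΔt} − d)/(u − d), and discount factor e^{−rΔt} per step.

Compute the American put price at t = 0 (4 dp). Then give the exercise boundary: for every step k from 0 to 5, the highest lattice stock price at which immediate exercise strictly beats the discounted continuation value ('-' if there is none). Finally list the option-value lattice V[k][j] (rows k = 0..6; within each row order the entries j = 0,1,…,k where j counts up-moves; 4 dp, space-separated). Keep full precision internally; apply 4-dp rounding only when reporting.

Δt=0.24483, u=1.23832, d=0.80755, q=0.46502, disc=e^(-rΔt)=0.99220
k=6 terminal: V=max(K-S,0) → 111.6843 99.1775 79.9990 50.5900 5.4931 0.0000 0.0000
k=5: j=0 S=29.0333 intr=106.0967 cont=105.0421 V=106.0967[EX]; j=1 S=44.5208 intr=90.6092 cont=89.5547 V=90.6092[EX]; j=2 S=68.2699 intr=66.8601 cont=65.8056 V=66.8601[EX]; j=3 S=104.6876 intr=30.4424 cont=29.3878 V=30.4424[EX]; j=4 S=160.5321 intr=0.0000 cont=2.9158 V=2.9158[hold]; j=5 S=246.1661 intr=0.0000 cont=0.0000 V=0.0000[hold]  S*(5)=104.6876
k=4: j=0 S=35.9525 intr=99.1775 cont=98.1229 V=99.1775[EX]; j=1 S=55.1310 intr=79.9990 cont=78.9444 V=79.9990[EX]; j=2 S=84.5400 intr=50.5900 cont=49.5354 V=50.5900[EX]; j=3 S=129.6369 intr=5.4931 cont=17.5042 V=17.5042[hold]; j=4 S=198.7902 intr=0.0000 cont=1.5477 V=1.5477[hold]  S*(4)=84.5400
k=3: j=0 S=44.5208 intr=90.6092 cont=89.5547 V=90.6092[EX]; j=1 S=68.2699 intr=66.8601 cont=65.8056 V=66.8601[EX]; j=2 S=104.6876 intr=30.4424 cont=34.9296 V=34.9296[hold]; j=3 S=160.5321 intr=0.0000 cont=10.0054 V=10.0054[hold]  S*(3)=68.2699
k=2: j=0 S=55.1310 intr=79.9990 cont=78.9444 V=79.9990[EX]; j=1 S=84.5400 intr=50.5900 cont=51.6058 V=51.6058[hold]; j=2 S=129.6369 intr=5.4931 cont=23.1572 V=23.1572[hold]  S*(2)=55.1310
k=1: j=0 S=68.2699 intr=66.8601 cont=66.2743 V=66.8601[EX]; j=1 S=104.6876 intr=30.4424 cont=38.0771 V=38.0771[hold]  S*(1)=68.2699
k=0: j=0 S=84.5400 intr=50.5900 cont=53.0580 V=53.0580[hold]  S*(0)=-

price = 53.0580
boundary = - 68.2699 55.1310 68.2699 84.5400 104.6876
tree:
53.0580
66.8601 38.0771
79.9990 51.6058 23.1572
90.6092 66.8601 34.9296 10.0054
99.1775 79.9990 50.5900 17.5042 1.5477
106.0967 90.6092 66.8601 30.4424 2.9158 0.0000
111.6843 99.1775 79.9990 50.5900 5.4931 0.0000 0.0000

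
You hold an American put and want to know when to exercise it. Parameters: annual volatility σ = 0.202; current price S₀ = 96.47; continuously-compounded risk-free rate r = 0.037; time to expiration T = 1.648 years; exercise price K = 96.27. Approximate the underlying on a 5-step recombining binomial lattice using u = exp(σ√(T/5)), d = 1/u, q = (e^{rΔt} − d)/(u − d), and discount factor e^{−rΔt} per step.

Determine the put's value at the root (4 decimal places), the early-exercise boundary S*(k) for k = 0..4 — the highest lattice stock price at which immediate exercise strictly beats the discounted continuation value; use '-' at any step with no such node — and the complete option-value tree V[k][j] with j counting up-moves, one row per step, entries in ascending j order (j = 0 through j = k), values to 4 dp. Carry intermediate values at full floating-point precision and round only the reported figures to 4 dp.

price = 7.9488
boundary = - - 76.5001 68.1235 76.5001
tree:
7.9488
12.7918 3.7325
19.7699 6.7480 1.0787
28.1465 11.8225 2.2932 0.0000
35.6059 19.7699 4.8749 0.0000 0.0000
42.2485 28.1465 10.3633 0.0000 0.0000 0.0000

params: Δt=0.32960 u=1.12296 d=0.89050 q=0.52382 e^(-rΔt)=0.98788
t_5 payoffs: 42.2485 28.1465 10.3633 0.0000 0.0000 0.0000
t_4: node(4,0) S=60.6641 payoff=35.6059 vs cont=34.4390 → 35.6059 [stop]  node(4,1) S=76.5001 payoff=19.7699 vs cont=18.6030 → 19.7699 [stop]  node(4,2) S=96.4700 payoff=0.0000 vs cont=4.8749 → 4.8749 [wait]  node(4,3) S=121.6529 payoff=0.0000 vs cont=0.0000 → 0.0000 [wait]  node(4,4) S=153.4096 payoff=0.0000 vs cont=0.0000 → 0.0000 [wait]  ⇒ S*(4)=76.5001
t_3: node(3,0) S=68.1235 payoff=28.1465 vs cont=26.9796 → 28.1465 [stop]  node(3,1) S=85.9067 payoff=10.3633 vs cont=11.8225 → 11.8225 [wait]  node(3,2) S=108.3321 payoff=0.0000 vs cont=2.2932 → 2.2932 [wait]  node(3,3) S=136.6116 payoff=0.0000 vs cont=0.0000 → 0.0000 [wait]  ⇒ S*(3)=68.1235
t_2: node(2,0) S=76.5001 payoff=19.7699 vs cont=19.3581 → 19.7699 [stop]  node(2,1) S=96.4700 payoff=0.0000 vs cont=6.7480 → 6.7480 [wait]  node(2,2) S=121.6529 payoff=0.0000 vs cont=1.0787 → 1.0787 [wait]  ⇒ S*(2)=76.5001
t_1: node(1,0) S=85.9067 payoff=10.3633 vs cont=12.7918 → 12.7918 [wait]  node(1,1) S=108.3321 payoff=0.0000 vs cont=3.7325 → 3.7325 [wait]  ⇒ S*(1)=-
t_0: node(0,0) S=96.4700 payoff=0.0000 vs cont=7.9488 → 7.9488 [wait]  ⇒ S*(0)=-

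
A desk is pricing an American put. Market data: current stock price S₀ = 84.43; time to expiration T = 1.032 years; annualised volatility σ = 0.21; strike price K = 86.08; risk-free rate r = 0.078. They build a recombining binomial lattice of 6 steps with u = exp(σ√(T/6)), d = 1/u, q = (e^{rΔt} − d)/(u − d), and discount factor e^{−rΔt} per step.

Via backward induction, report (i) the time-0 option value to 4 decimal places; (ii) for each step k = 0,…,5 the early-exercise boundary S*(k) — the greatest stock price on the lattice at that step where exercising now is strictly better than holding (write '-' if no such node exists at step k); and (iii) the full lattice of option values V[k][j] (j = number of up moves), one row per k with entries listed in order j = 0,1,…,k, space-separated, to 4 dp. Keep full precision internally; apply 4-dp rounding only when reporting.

Δt=0.17200  u=1.09100  d=0.91659  q=0.55568  discount=0.98667
step 6 (expiry): payoffs max(K−S,0) = 36.0129 26.4863 15.1469 1.6500 0.0000 0.0000 0.0000
step 5: (k=5,j=0): S=54.6231, (K−S)⁺=31.4569, hold=30.3097 ⇒ V=31.4569 exercise | (k=5,j=1): S=65.0167, (K−S)⁺=21.0633, hold=19.9162 ⇒ V=21.0633 exercise | (k=5,j=2): S=77.3878, (K−S)⁺=8.6922, hold=7.5450 ⇒ V=8.6922 exercise | (k=5,j=3): S=92.1130, (K−S)⁺=0.0000, hold=0.7234 ⇒ V=0.7234 continue | (k=5,j=4): S=109.6400, (K−S)⁺=0.0000, hold=0.0000 ⇒ V=0.0000 continue | (k=5,j=5): S=130.5019, (K−S)⁺=0.0000, hold=0.0000 ⇒ V=0.0000 continue  boundary S*=77.3878
step 4: (k=4,j=0): S=59.5937, (K−S)⁺=26.4863, hold=25.3391 ⇒ V=26.4863 exercise | (k=4,j=1): S=70.9331, (K−S)⁺=15.1469, hold=13.9998 ⇒ V=15.1469 exercise | (k=4,j=2): S=84.4300, (K−S)⁺=1.6500, hold=4.2072 ⇒ V=4.2072 continue | (k=4,j=3): S=100.4951, (K−S)⁺=0.0000, hold=0.3171 ⇒ V=0.3171 continue | (k=4,j=4): S=119.6170, (K−S)⁺=0.0000, hold=0.0000 ⇒ V=0.0000 continue  boundary S*=70.9331
step 3: (k=3,j=0): S=65.0167, (K−S)⁺=21.0633, hold=19.9162 ⇒ V=21.0633 exercise | (k=3,j=1): S=77.3878, (K−S)⁺=8.6922, hold=8.9471 ⇒ V=8.9471 continue | (k=3,j=2): S=92.1130, (K−S)⁺=0.0000, hold=2.0183 ⇒ V=2.0183 continue | (k=3,j=3): S=109.6400, (K−S)⁺=0.0000, hold=0.1390 ⇒ V=0.1390 continue  boundary S*=65.0167
step 2: (k=2,j=0): S=70.9331, (K−S)⁺=15.1469, hold=14.1396 ⇒ V=15.1469 exercise | (k=2,j=1): S=84.4300, (K−S)⁺=1.6500, hold=5.0289 ⇒ V=5.0289 continue | (k=2,j=2): S=100.4951, (K−S)⁺=0.0000, hold=0.9610 ⇒ V=0.9610 continue  boundary S*=70.9331
step 1: (k=1,j=0): S=77.3878, (K−S)⁺=8.6922, hold=9.3976 ⇒ V=9.3976 continue | (k=1,j=1): S=92.1130, (K−S)⁺=0.0000, hold=2.7316 ⇒ V=2.7316 continue  boundary S*=-
step 0: (k=0,j=0): S=84.4300, (K−S)⁺=1.6500, hold=5.6175 ⇒ V=5.6175 continue  boundary S*=-

price = 5.6175
boundary = - - 70.9331 65.0167 70.9331 77.3878
tree:
5.6175
9.3976 2.7316
15.1469 5.0289 0.9610
21.0633 8.9471 2.0183 0.1390
26.4863 15.1469 4.2072 0.3171 0.0000
31.4569 21.0633 8.6922 0.7234 0.0000 0.0000
36.0129 26.4863 15.1469 1.6500 0.0000 0.0000 0.0000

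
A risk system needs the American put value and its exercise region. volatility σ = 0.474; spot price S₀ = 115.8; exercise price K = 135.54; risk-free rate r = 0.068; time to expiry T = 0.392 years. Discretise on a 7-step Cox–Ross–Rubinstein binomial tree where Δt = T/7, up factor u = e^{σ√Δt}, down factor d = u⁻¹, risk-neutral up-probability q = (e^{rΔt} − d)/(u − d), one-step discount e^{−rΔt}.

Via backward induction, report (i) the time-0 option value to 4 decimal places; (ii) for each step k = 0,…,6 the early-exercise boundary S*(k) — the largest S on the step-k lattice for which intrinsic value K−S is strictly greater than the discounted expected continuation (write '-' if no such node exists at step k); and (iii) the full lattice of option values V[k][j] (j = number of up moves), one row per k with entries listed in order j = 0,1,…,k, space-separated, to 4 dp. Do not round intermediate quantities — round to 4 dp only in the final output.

params: Δt=0.05600 u=1.11870 d=0.89389 q=0.48896 e^(-rΔt)=0.99620
t_7 payoffs: 82.7310 69.4498 52.8286 32.0272 5.9943 0.0000 0.0000 0.0000
t_6: node(6,0) S=59.0776 payoff=76.4624 vs cont=75.9473 → 76.4624 [stop]  node(6,1) S=73.9352 payoff=61.6048 vs cont=61.0896 → 61.6048 [stop]  node(6,2) S=92.5294 payoff=43.0106 vs cont=42.4954 → 43.0106 [stop]  node(6,3) S=115.8000 payoff=19.7400 vs cont=19.2248 → 19.7400 [stop]  node(6,4) S=144.9230 payoff=0.0000 vs cont=3.0517 → 3.0517 [wait]  node(6,5) S=181.3702 payoff=0.0000 vs cont=0.0000 → 0.0000 [wait]  node(6,6) S=226.9836 payoff=0.0000 vs cont=0.0000 → 0.0000 [wait]  ⇒ S*(6)=115.8000
t_5: node(5,0) S=66.0902 payoff=69.4498 vs cont=68.9347 → 69.4498 [stop]  node(5,1) S=82.7114 payoff=52.8286 vs cont=52.3134 → 52.8286 [stop]  node(5,2) S=103.5128 payoff=32.0272 vs cont=31.5120 → 32.0272 [stop]  node(5,3) S=129.5457 payoff=5.9943 vs cont=11.5361 → 11.5361 [wait]  node(5,4) S=162.1256 payoff=0.0000 vs cont=1.5536 → 1.5536 [wait]  node(5,5) S=202.8991 payoff=0.0000 vs cont=0.0000 → 0.0000 [wait]  ⇒ S*(5)=103.5128
t_4: node(4,0) S=73.9352 payoff=61.6048 vs cont=61.0896 → 61.6048 [stop]  node(4,1) S=92.5294 payoff=43.0106 vs cont=42.4954 → 43.0106 [stop]  node(4,2) S=115.8000 payoff=19.7400 vs cont=21.9242 → 21.9242 [wait]  node(4,3) S=144.9230 payoff=0.0000 vs cont=6.6298 → 6.6298 [wait]  node(4,4) S=181.3702 payoff=0.0000 vs cont=0.7909 → 0.7909 [wait]  ⇒ S*(4)=92.5294
t_3: node(3,0) S=82.7114 payoff=52.8286 vs cont=52.3134 → 52.8286 [stop]  node(3,1) S=103.5128 payoff=32.0272 vs cont=32.5759 → 32.5759 [wait]  node(3,2) S=129.5457 payoff=5.9943 vs cont=14.3910 → 14.3910 [wait]  node(3,3) S=162.1256 payoff=0.0000 vs cont=3.7605 → 3.7605 [wait]  ⇒ S*(3)=82.7114
t_2: node(2,0) S=92.5294 payoff=43.0106 vs cont=42.7627 → 43.0106 [stop]  node(2,1) S=115.8000 payoff=19.7400 vs cont=23.5942 → 23.5942 [wait]  node(2,2) S=144.9230 payoff=0.0000 vs cont=9.1582 → 9.1582 [wait]  ⇒ S*(2)=92.5294
t_1: node(1,0) S=103.5128 payoff=32.0272 vs cont=33.3894 → 33.3894 [wait]  node(1,1) S=129.5457 payoff=5.9943 vs cont=16.4728 → 16.4728 [wait]  ⇒ S*(1)=-
t_0: node(0,0) S=115.8000 payoff=19.7400 vs cont=25.0224 → 25.0224 [wait]  ⇒ S*(0)=-

price = 25.0224
boundary = - - 92.5294 82.7114 92.5294 103.5128 115.8000
tree:
25.0224
33.3894 16.4728
43.0106 23.5942 9.1582
52.8286 32.5759 14.3910 3.7605
61.6048 43.0106 21.9242 6.6298 0.7909
69.4498 52.8286 32.0272 11.5361 1.5536 0.0000
76.4624 61.6048 43.0106 19.7400 3.0517 0.0000 0.0000
82.7310 69.4498 52.8286 32.0272 5.9943 0.0000 0.0000 0.0000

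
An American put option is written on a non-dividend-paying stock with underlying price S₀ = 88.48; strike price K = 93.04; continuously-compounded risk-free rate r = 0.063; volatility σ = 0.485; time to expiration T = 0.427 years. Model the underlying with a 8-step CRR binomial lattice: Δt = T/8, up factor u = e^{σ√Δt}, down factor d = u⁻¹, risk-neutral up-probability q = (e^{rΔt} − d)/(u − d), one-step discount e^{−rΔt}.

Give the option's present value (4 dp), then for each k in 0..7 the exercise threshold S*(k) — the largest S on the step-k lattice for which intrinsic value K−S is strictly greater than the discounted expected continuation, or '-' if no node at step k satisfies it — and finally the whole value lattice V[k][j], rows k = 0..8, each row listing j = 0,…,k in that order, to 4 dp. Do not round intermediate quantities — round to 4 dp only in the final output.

params: Δt=0.05337 u=1.11857 d=0.89400 q=0.48702 e^(-rΔt)=0.99664
t_8 payoffs: 56.9369 47.8680 36.5209 22.3236 4.5600 0.0000 0.0000 0.0000 0.0000
t_7: node(7,0) S=40.3838 payoff=52.6562 vs cont=52.3439 → 52.6562 [stop]  node(7,1) S=50.5280 payoff=42.5120 vs cont=42.1996 → 42.5120 [stop]  node(7,2) S=63.2204 payoff=29.8196 vs cont=29.5072 → 29.8196 [stop]  node(7,3) S=79.1011 payoff=13.9389 vs cont=13.6266 → 13.9389 [stop]  node(7,4) S=98.9709 payoff=0.0000 vs cont=2.3314 → 2.3314 [wait]  node(7,5) S=123.8320 payoff=0.0000 vs cont=0.0000 → 0.0000 [wait]  node(7,6) S=154.9380 payoff=0.0000 vs cont=0.0000 → 0.0000 [wait]  node(7,7) S=193.8577 payoff=0.0000 vs cont=0.0000 → 0.0000 [wait]  ⇒ S*(7)=79.1011
t_6: node(6,0) S=45.1720 payoff=47.8680 vs cont=47.5556 → 47.8680 [stop]  node(6,1) S=56.5191 payoff=36.5209 vs cont=36.2086 → 36.5209 [stop]  node(6,2) S=70.7164 payoff=22.3236 vs cont=22.0113 → 22.3236 [stop]  node(6,3) S=88.4800 payoff=4.5600 vs cont=8.2580 → 8.2580 [wait]  node(6,4) S=110.7058 payoff=0.0000 vs cont=1.1919 → 1.1919 [wait]  node(6,5) S=138.5145 payoff=0.0000 vs cont=0.0000 → 0.0000 [wait]  node(6,6) S=173.3088 payoff=0.0000 vs cont=0.0000 → 0.0000 [wait]  ⇒ S*(6)=70.7164
t_5: node(5,0) S=50.5280 payoff=42.5120 vs cont=42.1996 → 42.5120 [stop]  node(5,1) S=63.2204 payoff=29.8196 vs cont=29.5072 → 29.8196 [stop]  node(5,2) S=79.1011 payoff=13.9389 vs cont=15.4215 → 15.4215 [wait]  node(5,3) S=98.9709 payoff=0.0000 vs cont=4.8006 → 4.8006 [wait]  node(5,4) S=123.8320 payoff=0.0000 vs cont=0.6094 → 0.6094 [wait]  node(5,5) S=154.9380 payoff=0.0000 vs cont=0.0000 → 0.0000 [wait]  ⇒ S*(5)=63.2204
t_4: node(4,0) S=56.5191 payoff=36.5209 vs cont=36.2086 → 36.5209 [stop]  node(4,1) S=70.7164 payoff=22.3236 vs cont=22.7309 → 22.7309 [wait]  node(4,2) S=88.4800 payoff=4.5600 vs cont=10.2145 → 10.2145 [wait]  node(4,3) S=110.7058 payoff=0.0000 vs cont=2.7501 → 2.7501 [wait]  node(4,4) S=138.5145 payoff=0.0000 vs cont=0.3116 → 0.3116 [wait]  ⇒ S*(4)=56.5191
t_3: node(3,0) S=63.2204 payoff=29.8196 vs cont=29.7049 → 29.8196 [stop]  node(3,1) S=79.1011 payoff=13.9389 vs cont=16.5794 → 16.5794 [wait]  node(3,2) S=98.9709 payoff=0.0000 vs cont=6.5572 → 6.5572 [wait]  node(3,3) S=123.8320 payoff=0.0000 vs cont=1.5573 → 1.5573 [wait]  ⇒ S*(3)=63.2204
t_2: node(2,0) S=70.7164 payoff=22.3236 vs cont=23.2929 → 23.2929 [wait]  node(2,1) S=88.4800 payoff=4.5600 vs cont=11.6591 → 11.6591 [wait]  node(2,2) S=110.7058 payoff=0.0000 vs cont=4.1083 → 4.1083 [wait]  ⇒ S*(2)=-
t_1: node(1,0) S=79.1011 payoff=13.9389 vs cont=17.5679 → 17.5679 [wait]  node(1,1) S=98.9709 payoff=0.0000 vs cont=7.9550 → 7.9550 [wait]  ⇒ S*(1)=-
t_0: node(0,0) S=88.4800 payoff=4.5600 vs cont=12.8430 → 12.8430 [wait]  ⇒ S*(0)=-

price = 12.8430
boundary = - - - 63.2204 56.5191 63.2204 70.7164 79.1011
tree:
12.8430
17.5679 7.9550
23.2929 11.6591 4.1083
29.8196 16.5794 6.5572 1.5573
36.5209 22.7309 10.2145 2.7501 0.3116
42.5120 29.8196 15.4215 4.8006 0.6094 0.0000
47.8680 36.5209 22.3236 8.2580 1.1919 0.0000 0.0000
52.6562 42.5120 29.8196 13.9389 2.3314 0.0000 0.0000 0.0000
56.9369 47.8680 36.5209 22.3236 4.5600 0.0000 0.0000 0.0000 0.0000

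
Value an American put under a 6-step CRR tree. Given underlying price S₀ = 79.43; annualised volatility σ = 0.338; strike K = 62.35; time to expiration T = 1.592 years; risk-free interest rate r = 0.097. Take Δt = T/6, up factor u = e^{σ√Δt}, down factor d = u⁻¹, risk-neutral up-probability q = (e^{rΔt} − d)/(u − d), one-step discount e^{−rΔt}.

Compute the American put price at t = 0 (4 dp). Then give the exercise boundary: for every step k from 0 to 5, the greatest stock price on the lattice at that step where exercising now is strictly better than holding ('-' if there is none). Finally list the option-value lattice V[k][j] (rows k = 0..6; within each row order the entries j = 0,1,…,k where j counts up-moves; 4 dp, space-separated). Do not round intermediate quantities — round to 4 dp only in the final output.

price = 3.1464
boundary = - - - 47.1135 39.5851 47.1135
tree:
3.1464
5.4901 1.2314
9.3126 2.3845 0.2738
15.2365 4.5392 0.5991 0.0000
22.7649 8.4478 1.3109 0.0000 0.0000
29.0902 15.2365 2.8684 0.0000 0.0000 0.0000
34.4049 22.7649 6.2764 0.0000 0.0000 0.0000 0.0000

Δt=0.26533  u=1.19018  d=0.84021  q=0.53108  discount=0.97459
step 6 (expiry): payoffs max(K−S,0) = 34.4049 22.7649 6.2764 0.0000 0.0000 0.0000 0.0000
step 5: (k=5,j=0): S=33.2598, (K−S)⁺=29.0902, hold=27.5060 ⇒ V=29.0902 exercise | (k=5,j=1): S=47.1135, (K−S)⁺=15.2365, hold=13.6523 ⇒ V=15.2365 exercise | (k=5,j=2): S=66.7377, (K−S)⁺=0.0000, hold=2.8684 ⇒ V=2.8684 continue | (k=5,j=3): S=94.5361, (K−S)⁺=0.0000, hold=0.0000 ⇒ V=0.0000 continue | (k=5,j=4): S=133.9133, (K−S)⁺=0.0000, hold=0.0000 ⇒ V=0.0000 continue | (k=5,j=5): S=189.6924, (K−S)⁺=0.0000, hold=0.0000 ⇒ V=0.0000 continue  boundary S*=47.1135
step 4: (k=4,j=0): S=39.5851, (K−S)⁺=22.7649, hold=21.1806 ⇒ V=22.7649 exercise | (k=4,j=1): S=56.0736, (K−S)⁺=6.2764, hold=8.4478 ⇒ V=8.4478 continue | (k=4,j=2): S=79.4300, (K−S)⁺=0.0000, hold=1.3109 ⇒ V=1.3109 continue | (k=4,j=3): S=112.5151, (K−S)⁺=0.0000, hold=0.0000 ⇒ V=0.0000 continue | (k=4,j=4): S=159.3811, (K−S)⁺=0.0000, hold=0.0000 ⇒ V=0.0000 continue  boundary S*=39.5851
step 3: (k=3,j=0): S=47.1135, (K−S)⁺=15.2365, hold=14.7761 ⇒ V=15.2365 exercise | (k=3,j=1): S=66.7377, (K−S)⁺=0.0000, hold=4.5392 ⇒ V=4.5392 continue | (k=3,j=2): S=94.5361, (K−S)⁺=0.0000, hold=0.5991 ⇒ V=0.5991 continue | (k=3,j=3): S=133.9133, (K−S)⁺=0.0000, hold=0.0000 ⇒ V=0.0000 continue  boundary S*=47.1135
step 2: (k=2,j=0): S=56.0736, (K−S)⁺=6.2764, hold=9.3126 ⇒ V=9.3126 continue | (k=2,j=1): S=79.4300, (K−S)⁺=0.0000, hold=2.3845 ⇒ V=2.3845 continue | (k=2,j=2): S=112.5151, (K−S)⁺=0.0000, hold=0.2738 ⇒ V=0.2738 continue  boundary S*=-
step 1: (k=1,j=0): S=66.7377, (K−S)⁺=0.0000, hold=5.4901 ⇒ V=5.4901 continue | (k=1,j=1): S=94.5361, (K−S)⁺=0.0000, hold=1.2314 ⇒ V=1.2314 continue  boundary S*=-
step 0: (k=0,j=0): S=79.4300, (K−S)⁺=0.0000, hold=3.1464 ⇒ V=3.1464 continue  boundary S*=-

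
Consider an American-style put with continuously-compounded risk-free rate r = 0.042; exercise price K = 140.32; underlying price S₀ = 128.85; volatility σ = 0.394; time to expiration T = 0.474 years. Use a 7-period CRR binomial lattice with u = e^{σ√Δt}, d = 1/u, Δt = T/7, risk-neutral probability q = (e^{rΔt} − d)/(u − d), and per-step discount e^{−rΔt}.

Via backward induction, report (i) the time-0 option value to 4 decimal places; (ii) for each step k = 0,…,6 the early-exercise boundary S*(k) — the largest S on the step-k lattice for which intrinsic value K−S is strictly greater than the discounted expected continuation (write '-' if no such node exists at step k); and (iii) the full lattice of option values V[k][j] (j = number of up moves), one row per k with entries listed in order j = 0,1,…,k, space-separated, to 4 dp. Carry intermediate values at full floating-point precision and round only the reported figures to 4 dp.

price = 19.3405
boundary = - - - 94.7336 104.9617 116.2941 104.9617
tree:
19.3405
26.7587 11.6784
35.6751 17.5694 5.5720
45.5864 25.4951 9.3649 1.6291
54.8177 35.3583 15.3062 3.1925 0.0000
63.1496 45.5864 24.0259 6.2563 0.0000 0.0000
70.6695 54.8177 35.3583 12.2602 0.0000 0.0000 0.0000
77.4567 63.1496 45.5864 24.0259 0.0000 0.0000 0.0000 0.0000

Δt=0.06771, u=1.10797, d=0.90255, q=0.48826, disc=e^(-rΔt)=0.99716
k=7 terminal: V=max(K-S,0) → 77.4567 63.1496 45.5864 24.0259 0.0000 0.0000 0.0000 0.0000
k=6: j=0 S=69.6505 intr=70.6695 cont=70.2710 V=70.6695[EX]; j=1 S=85.5023 intr=54.8177 cont=54.4192 V=54.8177[EX]; j=2 S=104.9617 intr=35.3583 cont=34.9598 V=35.3583[EX]; j=3 S=128.8500 intr=11.4700 cont=12.2602 V=12.2602[hold]; j=4 S=158.1750 intr=0.0000 cont=0.0000 V=0.0000[hold]; j=5 S=194.1741 intr=0.0000 cont=0.0000 V=0.0000[hold]; j=6 S=238.3662 intr=0.0000 cont=0.0000 V=0.0000[hold]  S*(6)=104.9617
k=5: j=0 S=77.1704 intr=63.1496 cont=62.7511 V=63.1496[EX]; j=1 S=94.7336 intr=45.5864 cont=45.1878 V=45.5864[EX]; j=2 S=116.2941 intr=24.0259 cont=24.0121 V=24.0259[EX]; j=3 S=142.7615 intr=0.0000 cont=6.2563 V=6.2563[hold]; j=4 S=175.2526 intr=0.0000 cont=0.0000 V=0.0000[hold]; j=5 S=215.1384 intr=0.0000 cont=0.0000 V=0.0000[hold]  S*(5)=116.2941
k=4: j=0 S=85.5023 intr=54.8177 cont=54.4192 V=54.8177[EX]; j=1 S=104.9617 intr=35.3583 cont=34.9598 V=35.3583[EX]; j=2 S=128.8500 intr=11.4700 cont=15.3062 V=15.3062[hold]; j=3 S=158.1750 intr=0.0000 cont=3.1925 V=3.1925[hold]; j=4 S=194.1741 intr=0.0000 cont=0.0000 V=0.0000[hold]  S*(4)=104.9617
k=3: j=0 S=94.7336 intr=45.5864 cont=45.1878 V=45.5864[EX]; j=1 S=116.2941 intr=24.0259 cont=25.4951 V=25.4951[hold]; j=2 S=142.7615 intr=0.0000 cont=9.3649 V=9.3649[hold]; j=3 S=175.2526 intr=0.0000 cont=1.6291 V=1.6291[hold]  S*(3)=94.7336
k=2: j=0 S=104.9617 intr=35.3583 cont=35.6751 V=35.6751[hold]; j=1 S=128.8500 intr=11.4700 cont=17.5694 V=17.5694[hold]; j=2 S=158.1750 intr=0.0000 cont=5.5720 V=5.5720[hold]  S*(2)=-
k=1: j=0 S=116.2941 intr=24.0259 cont=26.7587 V=26.7587[hold]; j=1 S=142.7615 intr=0.0000 cont=11.6784 V=11.6784[hold]  S*(1)=-
k=0: j=0 S=128.8500 intr=11.4700 cont=19.3405 V=19.3405[hold]  S*(0)=-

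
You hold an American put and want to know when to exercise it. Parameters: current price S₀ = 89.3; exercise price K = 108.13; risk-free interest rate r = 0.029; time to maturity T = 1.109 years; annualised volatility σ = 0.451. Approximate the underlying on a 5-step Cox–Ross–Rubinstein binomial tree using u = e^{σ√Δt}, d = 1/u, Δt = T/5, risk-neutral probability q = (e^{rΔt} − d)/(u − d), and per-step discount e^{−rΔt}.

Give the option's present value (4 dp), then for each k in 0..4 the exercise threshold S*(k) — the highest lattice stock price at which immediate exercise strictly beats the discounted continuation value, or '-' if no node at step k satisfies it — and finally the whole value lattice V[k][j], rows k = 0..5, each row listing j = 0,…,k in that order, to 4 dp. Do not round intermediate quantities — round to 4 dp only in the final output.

Δt=0.22180  u=1.23664  d=0.80864  q=0.46218  discount=0.99359
step 5 (expiry): payoffs max(K−S,0) = 77.2535 60.9110 35.9184 0.0000 0.0000 0.0000
step 4: (k=4,j=0): S=38.1832, (K−S)⁺=69.9468, hold=69.2535 ⇒ V=69.9468 exercise | (k=4,j=1): S=58.3932, (K−S)⁺=49.7368, hold=49.0436 ⇒ V=49.7368 exercise | (k=4,j=2): S=89.3000, (K−S)⁺=18.8300, hold=19.1940 ⇒ V=19.1940 continue | (k=4,j=3): S=136.5655, (K−S)⁺=0.0000, hold=0.0000 ⇒ V=0.0000 continue | (k=4,j=4): S=208.8481, (K−S)⁺=0.0000, hold=0.0000 ⇒ V=0.0000 continue  boundary S*=58.3932
step 3: (k=3,j=0): S=47.2190, (K−S)⁺=60.9110, hold=60.2177 ⇒ V=60.9110 exercise | (k=3,j=1): S=72.2116, (K−S)⁺=35.9184, hold=35.3923 ⇒ V=35.9184 exercise | (k=3,j=2): S=110.4323, (K−S)⁺=0.0000, hold=10.2568 ⇒ V=10.2568 continue | (k=3,j=3): S=168.8829, (K−S)⁺=0.0000, hold=0.0000 ⇒ V=0.0000 continue  boundary S*=72.2116
step 2: (k=2,j=0): S=58.3932, (K−S)⁺=49.7368, hold=49.0436 ⇒ V=49.7368 exercise | (k=2,j=1): S=89.3000, (K−S)⁺=18.8300, hold=23.9040 ⇒ V=23.9040 continue | (k=2,j=2): S=136.5655, (K−S)⁺=0.0000, hold=5.4810 ⇒ V=5.4810 continue  boundary S*=58.3932
step 1: (k=1,j=0): S=72.2116, (K−S)⁺=35.9184, hold=37.5552 ⇒ V=37.5552 continue | (k=1,j=1): S=110.4323, (K−S)⁺=0.0000, hold=15.2907 ⇒ V=15.2907 continue  boundary S*=-
step 0: (k=0,j=0): S=89.3000, (K−S)⁺=18.8300, hold=27.0903 ⇒ V=27.0903 continue  boundary S*=-

price = 27.0903
boundary = - - 58.3932 72.2116 58.3932
tree:
27.0903
37.5552 15.2907
49.7368 23.9040 5.4810
60.9110 35.9184 10.2568 0.0000
69.9468 49.7368 19.1940 0.0000 0.0000
77.2535 60.9110 35.9184 0.0000 0.0000 0.0000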